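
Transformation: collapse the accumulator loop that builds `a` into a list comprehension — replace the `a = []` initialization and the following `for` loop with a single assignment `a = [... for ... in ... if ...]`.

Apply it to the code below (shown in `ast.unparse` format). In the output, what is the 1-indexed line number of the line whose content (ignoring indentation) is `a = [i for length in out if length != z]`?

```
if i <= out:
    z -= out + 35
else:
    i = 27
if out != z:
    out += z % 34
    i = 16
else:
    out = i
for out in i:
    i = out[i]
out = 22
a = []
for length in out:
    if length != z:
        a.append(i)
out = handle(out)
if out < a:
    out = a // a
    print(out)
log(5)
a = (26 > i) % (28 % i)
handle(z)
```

Transformed code:
if i <= out:
    z -= out + 35
else:
    i = 27
if out != z:
    out += z % 34
    i = 16
else:
    out = i
for out in i:
    i = out[i]
out = 22
a = [i for length in out if length != z]
out = handle(out)
if out < a:
    out = a // a
    print(out)
log(5)
a = (26 > i) % (28 % i)
handle(z)

13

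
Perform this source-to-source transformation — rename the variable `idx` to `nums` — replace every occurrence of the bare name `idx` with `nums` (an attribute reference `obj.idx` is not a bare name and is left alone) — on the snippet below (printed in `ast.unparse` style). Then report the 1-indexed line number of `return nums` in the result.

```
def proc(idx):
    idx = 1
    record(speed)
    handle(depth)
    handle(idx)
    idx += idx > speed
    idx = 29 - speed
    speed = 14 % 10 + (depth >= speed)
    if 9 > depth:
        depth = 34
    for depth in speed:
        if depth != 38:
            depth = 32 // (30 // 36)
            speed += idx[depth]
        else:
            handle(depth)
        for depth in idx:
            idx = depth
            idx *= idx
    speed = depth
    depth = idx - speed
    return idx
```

22

Transformed code:
def proc(nums):
    nums = 1
    record(speed)
    handle(depth)
    handle(nums)
    nums += nums > speed
    nums = 29 - speed
    speed = 14 % 10 + (depth >= speed)
    if 9 > depth:
        depth = 34
    for depth in speed:
        if depth != 38:
            depth = 32 // (30 // 36)
            speed += nums[depth]
        else:
            handle(depth)
        for depth in nums:
            nums = depth
            nums *= nums
    speed = depth
    depth = nums - speed
    return nums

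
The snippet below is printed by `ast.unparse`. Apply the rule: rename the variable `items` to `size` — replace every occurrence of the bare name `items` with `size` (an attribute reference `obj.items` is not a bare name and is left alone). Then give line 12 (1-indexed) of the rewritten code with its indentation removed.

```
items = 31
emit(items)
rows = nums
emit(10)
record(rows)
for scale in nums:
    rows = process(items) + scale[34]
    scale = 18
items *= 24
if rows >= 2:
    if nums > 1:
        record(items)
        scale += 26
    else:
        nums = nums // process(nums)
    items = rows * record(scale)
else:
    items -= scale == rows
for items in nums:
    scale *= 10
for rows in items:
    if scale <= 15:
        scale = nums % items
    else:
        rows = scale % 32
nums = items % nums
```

Transformed code:
size = 31
emit(size)
rows = nums
emit(10)
record(rows)
for scale in nums:
    rows = process(size) + scale[34]
    scale = 18
size *= 24
if rows >= 2:
    if nums > 1:
        record(size)
        scale += 26
    else:
        nums = nums // process(nums)
    size = rows * record(scale)
else:
    size -= scale == rows
for size in nums:
    scale *= 10
for rows in size:
    if scale <= 15:
        scale = nums % size
    else:
        rows = scale % 32
nums = size % nums

record(size)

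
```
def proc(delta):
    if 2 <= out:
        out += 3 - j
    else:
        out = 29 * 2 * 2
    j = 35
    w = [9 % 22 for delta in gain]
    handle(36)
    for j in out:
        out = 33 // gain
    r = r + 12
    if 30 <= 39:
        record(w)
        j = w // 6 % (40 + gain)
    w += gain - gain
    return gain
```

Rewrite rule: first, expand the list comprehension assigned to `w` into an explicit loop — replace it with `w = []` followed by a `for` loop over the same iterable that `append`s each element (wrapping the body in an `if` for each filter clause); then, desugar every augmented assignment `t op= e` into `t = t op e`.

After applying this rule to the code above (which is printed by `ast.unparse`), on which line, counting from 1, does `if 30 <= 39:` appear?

Transformed code:
def proc(delta):
    if 2 <= out:
        out = out + (3 - j)
    else:
        out = 29 * 2 * 2
    j = 35
    w = []
    for delta in gain:
        w.append(9 % 22)
    handle(36)
    for j in out:
        out = 33 // gain
    r = r + 12
    if 30 <= 39:
        record(w)
        j = w // 6 % (40 + gain)
    w = w + (gain - gain)
    return gain

14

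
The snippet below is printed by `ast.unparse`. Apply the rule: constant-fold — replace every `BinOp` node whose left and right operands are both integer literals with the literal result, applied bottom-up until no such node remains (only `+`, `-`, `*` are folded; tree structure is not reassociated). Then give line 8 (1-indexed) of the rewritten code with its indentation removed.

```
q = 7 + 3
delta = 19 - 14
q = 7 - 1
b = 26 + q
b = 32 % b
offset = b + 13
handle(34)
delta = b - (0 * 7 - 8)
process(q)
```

Transformed code:
q = 10
delta = 5
q = 6
b = 26 + q
b = 32 % b
offset = b + 13
handle(34)
delta = b - -8
process(q)

delta = b - -8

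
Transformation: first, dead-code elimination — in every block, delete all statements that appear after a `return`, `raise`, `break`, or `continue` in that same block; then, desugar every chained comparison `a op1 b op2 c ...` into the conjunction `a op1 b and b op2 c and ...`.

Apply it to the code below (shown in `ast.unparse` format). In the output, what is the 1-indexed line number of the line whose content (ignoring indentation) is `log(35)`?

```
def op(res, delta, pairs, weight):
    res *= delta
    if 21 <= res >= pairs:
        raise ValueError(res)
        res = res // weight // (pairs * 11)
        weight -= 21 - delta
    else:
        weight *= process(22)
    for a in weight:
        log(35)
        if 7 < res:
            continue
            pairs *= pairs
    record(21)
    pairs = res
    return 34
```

Transformed code:
def op(res, delta, pairs, weight):
    res *= delta
    if 21 <= res and res >= pairs:
        raise ValueError(res)
    else:
        weight *= process(22)
    for a in weight:
        log(35)
        if 7 < res:
            continue
    record(21)
    pairs = res
    return 34

8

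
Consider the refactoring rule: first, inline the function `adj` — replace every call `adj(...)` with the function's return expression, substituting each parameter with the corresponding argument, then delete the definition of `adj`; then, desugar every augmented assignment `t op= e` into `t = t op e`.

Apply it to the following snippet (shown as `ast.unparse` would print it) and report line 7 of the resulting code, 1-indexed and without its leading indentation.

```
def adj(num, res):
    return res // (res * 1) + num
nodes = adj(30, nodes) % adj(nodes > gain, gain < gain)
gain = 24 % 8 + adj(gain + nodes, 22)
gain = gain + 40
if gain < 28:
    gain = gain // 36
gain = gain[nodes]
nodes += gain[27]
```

nodes = nodes + gain[27]

Transformed code:
nodes = (nodes // (nodes * 1) + 30) % ((gain < gain) // ((gain < gain) * 1) + (nodes > gain))
gain = 24 % 8 + (22 // (22 * 1) + (gain + nodes))
gain = gain + 40
if gain < 28:
    gain = gain // 36
gain = gain[nodes]
nodes = nodes + gain[27]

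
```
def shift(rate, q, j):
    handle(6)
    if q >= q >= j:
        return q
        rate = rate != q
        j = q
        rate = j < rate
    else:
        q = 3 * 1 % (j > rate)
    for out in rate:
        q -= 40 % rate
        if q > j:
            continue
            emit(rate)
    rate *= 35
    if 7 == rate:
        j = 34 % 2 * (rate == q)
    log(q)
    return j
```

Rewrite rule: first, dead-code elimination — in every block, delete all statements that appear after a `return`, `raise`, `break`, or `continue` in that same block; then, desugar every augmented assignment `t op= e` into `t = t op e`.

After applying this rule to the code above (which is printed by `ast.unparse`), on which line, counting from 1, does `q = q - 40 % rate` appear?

8

Transformed code:
def shift(rate, q, j):
    handle(6)
    if q >= q >= j:
        return q
    else:
        q = 3 * 1 % (j > rate)
    for out in rate:
        q = q - 40 % rate
        if q > j:
            continue
    rate = rate * 35
    if 7 == rate:
        j = 34 % 2 * (rate == q)
    log(q)
    return j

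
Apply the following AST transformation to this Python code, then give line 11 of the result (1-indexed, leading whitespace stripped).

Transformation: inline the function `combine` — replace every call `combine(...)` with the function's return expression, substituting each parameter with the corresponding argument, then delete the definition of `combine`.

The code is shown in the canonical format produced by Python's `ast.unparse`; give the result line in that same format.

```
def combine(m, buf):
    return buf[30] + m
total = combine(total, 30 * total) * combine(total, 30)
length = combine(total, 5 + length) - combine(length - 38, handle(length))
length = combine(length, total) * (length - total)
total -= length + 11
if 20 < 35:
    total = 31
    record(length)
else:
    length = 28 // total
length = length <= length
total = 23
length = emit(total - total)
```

total = 23

Transformed code:
total = ((30 * total)[30] + total) * (30[30] + total)
length = (5 + length)[30] + total - (handle(length)[30] + (length - 38))
length = (total[30] + length) * (length - total)
total -= length + 11
if 20 < 35:
    total = 31
    record(length)
else:
    length = 28 // total
length = length <= length
total = 23
length = emit(total - total)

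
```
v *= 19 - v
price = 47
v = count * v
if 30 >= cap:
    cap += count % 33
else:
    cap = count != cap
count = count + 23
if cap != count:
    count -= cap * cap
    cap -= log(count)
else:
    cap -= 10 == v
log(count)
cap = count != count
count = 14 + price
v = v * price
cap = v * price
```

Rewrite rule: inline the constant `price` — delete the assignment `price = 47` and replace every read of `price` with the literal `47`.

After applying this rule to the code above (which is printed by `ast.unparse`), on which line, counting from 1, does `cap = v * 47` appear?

Transformed code:
v *= 19 - v
v = count * v
if 30 >= cap:
    cap += count % 33
else:
    cap = count != cap
count = count + 23
if cap != count:
    count -= cap * cap
    cap -= log(count)
else:
    cap -= 10 == v
log(count)
cap = count != count
count = 14 + 47
v = v * 47
cap = v * 47

17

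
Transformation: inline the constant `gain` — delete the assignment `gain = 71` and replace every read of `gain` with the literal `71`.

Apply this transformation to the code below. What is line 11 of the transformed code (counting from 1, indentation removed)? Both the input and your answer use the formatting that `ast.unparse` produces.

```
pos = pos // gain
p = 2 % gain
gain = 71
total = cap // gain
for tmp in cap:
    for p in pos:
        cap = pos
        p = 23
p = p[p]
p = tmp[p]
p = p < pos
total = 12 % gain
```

total = 12 % 71

Transformed code:
pos = pos // 71
p = 2 % 71
total = cap // 71
for tmp in cap:
    for p in pos:
        cap = pos
        p = 23
p = p[p]
p = tmp[p]
p = p < pos
total = 12 % 71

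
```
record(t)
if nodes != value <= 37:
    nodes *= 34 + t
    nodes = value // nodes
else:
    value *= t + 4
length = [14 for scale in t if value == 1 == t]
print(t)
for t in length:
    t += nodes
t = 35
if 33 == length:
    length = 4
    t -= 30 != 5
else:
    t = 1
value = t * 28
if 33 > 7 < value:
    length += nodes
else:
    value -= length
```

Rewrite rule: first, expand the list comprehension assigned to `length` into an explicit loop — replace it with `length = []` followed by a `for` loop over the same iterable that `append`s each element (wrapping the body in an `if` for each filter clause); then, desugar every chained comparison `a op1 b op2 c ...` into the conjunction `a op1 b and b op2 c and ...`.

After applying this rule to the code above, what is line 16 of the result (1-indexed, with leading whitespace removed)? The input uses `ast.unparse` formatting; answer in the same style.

Transformed code:
record(t)
if nodes != value and value <= 37:
    nodes *= 34 + t
    nodes = value // nodes
else:
    value *= t + 4
length = []
for scale in t:
    if value == 1 and 1 == t:
        length.append(14)
print(t)
for t in length:
    t += nodes
t = 35
if 33 == length:
    length = 4
    t -= 30 != 5
else:
    t = 1
value = t * 28
if 33 > 7 and 7 < value:
    length += nodes
else:
    value -= length

length = 4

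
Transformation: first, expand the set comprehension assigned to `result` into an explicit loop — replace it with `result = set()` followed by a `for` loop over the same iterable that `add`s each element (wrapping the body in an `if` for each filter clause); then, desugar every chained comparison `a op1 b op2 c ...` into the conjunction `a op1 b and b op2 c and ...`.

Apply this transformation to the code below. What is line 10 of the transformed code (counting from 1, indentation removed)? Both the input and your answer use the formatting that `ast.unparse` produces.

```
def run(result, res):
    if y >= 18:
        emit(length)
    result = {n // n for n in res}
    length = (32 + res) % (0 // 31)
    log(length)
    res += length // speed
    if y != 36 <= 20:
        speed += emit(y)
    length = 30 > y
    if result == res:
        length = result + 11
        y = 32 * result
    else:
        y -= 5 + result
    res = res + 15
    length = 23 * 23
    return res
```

Transformed code:
def run(result, res):
    if y >= 18:
        emit(length)
    result = set()
    for n in res:
        result.add(n // n)
    length = (32 + res) % (0 // 31)
    log(length)
    res += length // speed
    if y != 36 and 36 <= 20:
        speed += emit(y)
    length = 30 > y
    if result == res:
        length = result + 11
        y = 32 * result
    else:
        y -= 5 + result
    res = res + 15
    length = 23 * 23
    return res

if y != 36 and 36 <= 20:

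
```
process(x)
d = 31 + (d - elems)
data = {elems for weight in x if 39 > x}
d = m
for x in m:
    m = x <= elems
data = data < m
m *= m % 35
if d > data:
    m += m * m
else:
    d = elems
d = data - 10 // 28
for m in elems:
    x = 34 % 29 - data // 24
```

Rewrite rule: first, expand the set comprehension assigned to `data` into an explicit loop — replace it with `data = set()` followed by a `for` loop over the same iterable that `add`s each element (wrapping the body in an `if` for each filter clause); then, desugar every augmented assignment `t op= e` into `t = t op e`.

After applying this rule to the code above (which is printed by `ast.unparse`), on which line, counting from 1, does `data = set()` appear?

3

Transformed code:
process(x)
d = 31 + (d - elems)
data = set()
for weight in x:
    if 39 > x:
        data.add(elems)
d = m
for x in m:
    m = x <= elems
data = data < m
m = m * (m % 35)
if d > data:
    m = m + m * m
else:
    d = elems
d = data - 10 // 28
for m in elems:
    x = 34 % 29 - data // 24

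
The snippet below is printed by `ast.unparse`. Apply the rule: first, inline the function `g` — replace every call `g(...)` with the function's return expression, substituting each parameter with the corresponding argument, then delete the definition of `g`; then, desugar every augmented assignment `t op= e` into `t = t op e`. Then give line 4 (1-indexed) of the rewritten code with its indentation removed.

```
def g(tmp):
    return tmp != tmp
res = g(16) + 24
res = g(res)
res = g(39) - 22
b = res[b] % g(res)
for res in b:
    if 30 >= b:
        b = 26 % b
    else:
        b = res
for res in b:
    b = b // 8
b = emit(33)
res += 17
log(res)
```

b = res[b] % (res != res)

Transformed code:
res = (16 != 16) + 24
res = res != res
res = (39 != 39) - 22
b = res[b] % (res != res)
for res in b:
    if 30 >= b:
        b = 26 % b
    else:
        b = res
for res in b:
    b = b // 8
b = emit(33)
res = res + 17
log(res)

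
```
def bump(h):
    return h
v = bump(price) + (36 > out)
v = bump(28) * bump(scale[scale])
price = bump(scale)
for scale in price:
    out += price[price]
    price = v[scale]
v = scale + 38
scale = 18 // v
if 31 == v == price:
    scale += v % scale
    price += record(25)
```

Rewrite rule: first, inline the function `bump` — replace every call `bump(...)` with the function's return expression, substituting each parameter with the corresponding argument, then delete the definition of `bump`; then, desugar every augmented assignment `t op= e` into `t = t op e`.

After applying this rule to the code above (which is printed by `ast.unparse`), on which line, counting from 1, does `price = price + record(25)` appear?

11

Transformed code:
v = price + (36 > out)
v = 28 * scale[scale]
price = scale
for scale in price:
    out = out + price[price]
    price = v[scale]
v = scale + 38
scale = 18 // v
if 31 == v == price:
    scale = scale + v % scale
    price = price + record(25)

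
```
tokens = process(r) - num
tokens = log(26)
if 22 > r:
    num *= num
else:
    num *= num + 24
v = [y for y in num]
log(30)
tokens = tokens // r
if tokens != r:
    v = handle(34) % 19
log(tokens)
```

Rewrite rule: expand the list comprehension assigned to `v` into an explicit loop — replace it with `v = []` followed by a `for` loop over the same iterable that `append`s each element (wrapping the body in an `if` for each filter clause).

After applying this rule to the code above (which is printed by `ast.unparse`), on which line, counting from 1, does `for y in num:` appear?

Transformed code:
tokens = process(r) - num
tokens = log(26)
if 22 > r:
    num *= num
else:
    num *= num + 24
v = []
for y in num:
    v.append(y)
log(30)
tokens = tokens // r
if tokens != r:
    v = handle(34) % 19
log(tokens)

8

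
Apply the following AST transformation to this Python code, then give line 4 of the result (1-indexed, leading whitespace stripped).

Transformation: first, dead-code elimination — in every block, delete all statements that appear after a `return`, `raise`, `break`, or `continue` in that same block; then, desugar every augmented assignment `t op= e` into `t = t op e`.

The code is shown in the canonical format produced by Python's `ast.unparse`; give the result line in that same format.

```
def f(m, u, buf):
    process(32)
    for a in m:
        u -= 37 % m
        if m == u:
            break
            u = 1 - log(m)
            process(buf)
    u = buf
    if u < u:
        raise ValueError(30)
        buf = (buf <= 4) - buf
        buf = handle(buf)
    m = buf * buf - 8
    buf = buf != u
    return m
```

Transformed code:
def f(m, u, buf):
    process(32)
    for a in m:
        u = u - 37 % m
        if m == u:
            break
    u = buf
    if u < u:
        raise ValueError(30)
    m = buf * buf - 8
    buf = buf != u
    return m

u = u - 37 % m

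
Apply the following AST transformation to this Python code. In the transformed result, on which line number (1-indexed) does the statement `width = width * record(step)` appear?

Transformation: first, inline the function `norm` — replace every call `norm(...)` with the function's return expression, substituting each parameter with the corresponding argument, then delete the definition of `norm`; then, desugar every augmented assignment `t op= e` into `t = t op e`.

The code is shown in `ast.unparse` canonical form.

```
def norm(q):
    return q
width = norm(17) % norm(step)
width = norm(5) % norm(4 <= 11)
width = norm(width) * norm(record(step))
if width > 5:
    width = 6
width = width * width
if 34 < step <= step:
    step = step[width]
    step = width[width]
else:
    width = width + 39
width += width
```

3

Transformed code:
width = 17 % step
width = 5 % (4 <= 11)
width = width * record(step)
if width > 5:
    width = 6
width = width * width
if 34 < step <= step:
    step = step[width]
    step = width[width]
else:
    width = width + 39
width = width + width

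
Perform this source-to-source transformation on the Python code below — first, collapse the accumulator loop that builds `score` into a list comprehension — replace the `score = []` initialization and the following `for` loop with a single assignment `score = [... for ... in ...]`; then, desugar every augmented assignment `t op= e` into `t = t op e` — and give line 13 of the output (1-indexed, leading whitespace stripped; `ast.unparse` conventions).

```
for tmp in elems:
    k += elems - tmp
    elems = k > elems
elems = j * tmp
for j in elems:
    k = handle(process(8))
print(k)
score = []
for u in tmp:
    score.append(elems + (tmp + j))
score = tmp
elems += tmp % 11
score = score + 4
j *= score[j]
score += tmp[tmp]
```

Transformed code:
for tmp in elems:
    k = k + (elems - tmp)
    elems = k > elems
elems = j * tmp
for j in elems:
    k = handle(process(8))
print(k)
score = [elems + (tmp + j) for u in tmp]
score = tmp
elems = elems + tmp % 11
score = score + 4
j = j * score[j]
score = score + tmp[tmp]

score = score + tmp[tmp]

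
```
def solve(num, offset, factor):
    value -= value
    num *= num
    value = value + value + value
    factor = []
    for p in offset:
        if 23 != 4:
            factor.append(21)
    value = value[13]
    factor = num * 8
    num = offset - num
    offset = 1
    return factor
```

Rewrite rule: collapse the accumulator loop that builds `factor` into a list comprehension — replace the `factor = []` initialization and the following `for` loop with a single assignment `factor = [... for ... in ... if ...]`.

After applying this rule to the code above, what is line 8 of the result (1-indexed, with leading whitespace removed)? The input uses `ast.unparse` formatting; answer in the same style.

num = offset - num

Transformed code:
def solve(num, offset, factor):
    value -= value
    num *= num
    value = value + value + value
    factor = [21 for p in offset if 23 != 4]
    value = value[13]
    factor = num * 8
    num = offset - num
    offset = 1
    return factor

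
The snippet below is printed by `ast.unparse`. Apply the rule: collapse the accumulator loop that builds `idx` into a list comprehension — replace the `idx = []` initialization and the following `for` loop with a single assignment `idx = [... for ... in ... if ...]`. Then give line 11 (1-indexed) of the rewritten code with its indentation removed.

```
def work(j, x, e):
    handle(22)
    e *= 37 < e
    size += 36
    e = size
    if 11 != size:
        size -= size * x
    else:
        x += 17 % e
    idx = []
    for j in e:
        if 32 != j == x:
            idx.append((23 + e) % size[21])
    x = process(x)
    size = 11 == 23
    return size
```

Transformed code:
def work(j, x, e):
    handle(22)
    e *= 37 < e
    size += 36
    e = size
    if 11 != size:
        size -= size * x
    else:
        x += 17 % e
    idx = [(23 + e) % size[21] for j in e if 32 != j == x]
    x = process(x)
    size = 11 == 23
    return size

x = process(x)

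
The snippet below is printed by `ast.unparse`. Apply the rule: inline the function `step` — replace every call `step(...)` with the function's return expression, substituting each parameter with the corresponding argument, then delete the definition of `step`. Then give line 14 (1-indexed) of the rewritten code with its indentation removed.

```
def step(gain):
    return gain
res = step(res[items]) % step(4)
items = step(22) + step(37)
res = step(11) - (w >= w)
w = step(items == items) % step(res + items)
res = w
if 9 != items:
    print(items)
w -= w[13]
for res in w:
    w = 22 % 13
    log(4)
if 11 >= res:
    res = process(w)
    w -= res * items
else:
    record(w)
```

Transformed code:
res = res[items] % 4
items = 22 + 37
res = 11 - (w >= w)
w = (items == items) % (res + items)
res = w
if 9 != items:
    print(items)
w -= w[13]
for res in w:
    w = 22 % 13
    log(4)
if 11 >= res:
    res = process(w)
    w -= res * items
else:
    record(w)

w -= res * items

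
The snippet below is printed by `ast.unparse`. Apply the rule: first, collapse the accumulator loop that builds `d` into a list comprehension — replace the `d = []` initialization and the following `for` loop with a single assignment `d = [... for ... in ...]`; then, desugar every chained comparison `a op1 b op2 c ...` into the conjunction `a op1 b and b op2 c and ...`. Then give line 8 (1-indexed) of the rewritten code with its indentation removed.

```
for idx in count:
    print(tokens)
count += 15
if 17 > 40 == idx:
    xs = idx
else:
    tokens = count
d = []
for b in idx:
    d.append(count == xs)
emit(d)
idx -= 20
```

Transformed code:
for idx in count:
    print(tokens)
count += 15
if 17 > 40 and 40 == idx:
    xs = idx
else:
    tokens = count
d = [count == xs for b in idx]
emit(d)
idx -= 20

d = [count == xs for b in idx]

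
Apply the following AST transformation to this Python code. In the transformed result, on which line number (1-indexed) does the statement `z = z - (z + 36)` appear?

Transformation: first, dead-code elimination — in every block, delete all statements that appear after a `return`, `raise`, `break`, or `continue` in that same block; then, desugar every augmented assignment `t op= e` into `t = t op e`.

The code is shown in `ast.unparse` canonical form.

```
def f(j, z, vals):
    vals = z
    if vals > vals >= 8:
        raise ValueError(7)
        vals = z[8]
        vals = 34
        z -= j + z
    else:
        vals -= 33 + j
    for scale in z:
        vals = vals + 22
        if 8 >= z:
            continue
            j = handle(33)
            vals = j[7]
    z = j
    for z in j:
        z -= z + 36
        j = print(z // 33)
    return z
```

13

Transformed code:
def f(j, z, vals):
    vals = z
    if vals > vals >= 8:
        raise ValueError(7)
    else:
        vals = vals - (33 + j)
    for scale in z:
        vals = vals + 22
        if 8 >= z:
            continue
    z = j
    for z in j:
        z = z - (z + 36)
        j = print(z // 33)
    return z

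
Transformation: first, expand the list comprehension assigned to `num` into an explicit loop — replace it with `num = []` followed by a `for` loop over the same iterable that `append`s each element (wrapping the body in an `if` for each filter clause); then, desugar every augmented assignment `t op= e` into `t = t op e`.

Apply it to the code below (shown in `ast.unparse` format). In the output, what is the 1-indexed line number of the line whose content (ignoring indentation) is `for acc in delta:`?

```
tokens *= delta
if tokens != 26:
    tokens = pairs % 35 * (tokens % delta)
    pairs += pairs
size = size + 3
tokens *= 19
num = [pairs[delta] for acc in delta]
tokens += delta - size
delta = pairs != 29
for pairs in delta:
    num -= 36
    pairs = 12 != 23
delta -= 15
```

8

Transformed code:
tokens = tokens * delta
if tokens != 26:
    tokens = pairs % 35 * (tokens % delta)
    pairs = pairs + pairs
size = size + 3
tokens = tokens * 19
num = []
for acc in delta:
    num.append(pairs[delta])
tokens = tokens + (delta - size)
delta = pairs != 29
for pairs in delta:
    num = num - 36
    pairs = 12 != 23
delta = delta - 15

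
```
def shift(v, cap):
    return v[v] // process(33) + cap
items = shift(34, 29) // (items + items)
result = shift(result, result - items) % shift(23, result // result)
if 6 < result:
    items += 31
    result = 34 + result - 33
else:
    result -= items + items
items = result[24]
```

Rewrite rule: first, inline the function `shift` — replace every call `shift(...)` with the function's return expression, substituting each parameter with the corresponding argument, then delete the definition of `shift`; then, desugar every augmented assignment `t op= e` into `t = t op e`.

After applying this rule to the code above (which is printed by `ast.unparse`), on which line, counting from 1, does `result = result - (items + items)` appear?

Transformed code:
items = (34[34] // process(33) + 29) // (items + items)
result = (result[result] // process(33) + (result - items)) % (23[23] // process(33) + result // result)
if 6 < result:
    items = items + 31
    result = 34 + result - 33
else:
    result = result - (items + items)
items = result[24]

7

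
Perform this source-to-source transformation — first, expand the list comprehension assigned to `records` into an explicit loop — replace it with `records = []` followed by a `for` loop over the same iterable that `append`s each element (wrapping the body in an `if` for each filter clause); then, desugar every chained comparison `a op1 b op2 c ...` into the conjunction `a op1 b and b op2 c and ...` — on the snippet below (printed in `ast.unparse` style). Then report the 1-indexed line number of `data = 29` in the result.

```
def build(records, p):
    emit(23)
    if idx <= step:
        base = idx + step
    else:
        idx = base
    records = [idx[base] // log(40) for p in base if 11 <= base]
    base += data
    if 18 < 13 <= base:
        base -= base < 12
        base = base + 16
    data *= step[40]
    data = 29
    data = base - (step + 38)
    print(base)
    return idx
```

Transformed code:
def build(records, p):
    emit(23)
    if idx <= step:
        base = idx + step
    else:
        idx = base
    records = []
    for p in base:
        if 11 <= base:
            records.append(idx[base] // log(40))
    base += data
    if 18 < 13 and 13 <= base:
        base -= base < 12
        base = base + 16
    data *= step[40]
    data = 29
    data = base - (step + 38)
    print(base)
    return idx

16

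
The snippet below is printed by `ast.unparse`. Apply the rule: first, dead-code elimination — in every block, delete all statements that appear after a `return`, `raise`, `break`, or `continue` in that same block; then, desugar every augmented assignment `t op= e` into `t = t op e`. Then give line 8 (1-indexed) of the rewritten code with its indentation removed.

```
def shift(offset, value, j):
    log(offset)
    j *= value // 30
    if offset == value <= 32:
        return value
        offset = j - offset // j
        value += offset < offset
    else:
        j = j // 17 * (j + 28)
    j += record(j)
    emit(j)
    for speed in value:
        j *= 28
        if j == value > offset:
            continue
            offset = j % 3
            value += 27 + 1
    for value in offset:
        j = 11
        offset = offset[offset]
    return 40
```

Transformed code:
def shift(offset, value, j):
    log(offset)
    j = j * (value // 30)
    if offset == value <= 32:
        return value
    else:
        j = j // 17 * (j + 28)
    j = j + record(j)
    emit(j)
    for speed in value:
        j = j * 28
        if j == value > offset:
            continue
    for value in offset:
        j = 11
        offset = offset[offset]
    return 40

j = j + record(j)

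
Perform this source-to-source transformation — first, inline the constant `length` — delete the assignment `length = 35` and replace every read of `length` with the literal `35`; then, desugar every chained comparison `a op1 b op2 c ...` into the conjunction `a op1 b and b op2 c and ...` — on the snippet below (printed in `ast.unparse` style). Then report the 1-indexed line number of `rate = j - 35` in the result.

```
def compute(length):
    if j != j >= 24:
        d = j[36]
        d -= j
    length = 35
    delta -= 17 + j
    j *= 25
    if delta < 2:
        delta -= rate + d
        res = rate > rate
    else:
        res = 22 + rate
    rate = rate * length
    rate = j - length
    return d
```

Transformed code:
def compute(length):
    if j != j and j >= 24:
        d = j[36]
        d -= j
    delta -= 17 + j
    j *= 25
    if delta < 2:
        delta -= rate + d
        res = rate > rate
    else:
        res = 22 + rate
    rate = rate * 35
    rate = j - 35
    return d

13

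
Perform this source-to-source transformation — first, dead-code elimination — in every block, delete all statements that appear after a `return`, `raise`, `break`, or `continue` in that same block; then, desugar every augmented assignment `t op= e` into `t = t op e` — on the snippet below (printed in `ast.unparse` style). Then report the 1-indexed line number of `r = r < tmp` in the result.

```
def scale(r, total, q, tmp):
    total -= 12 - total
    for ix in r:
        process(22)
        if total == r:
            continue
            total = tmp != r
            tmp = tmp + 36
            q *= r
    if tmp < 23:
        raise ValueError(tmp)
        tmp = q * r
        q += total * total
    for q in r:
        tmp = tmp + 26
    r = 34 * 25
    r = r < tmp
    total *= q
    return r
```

Transformed code:
def scale(r, total, q, tmp):
    total = total - (12 - total)
    for ix in r:
        process(22)
        if total == r:
            continue
    if tmp < 23:
        raise ValueError(tmp)
    for q in r:
        tmp = tmp + 26
    r = 34 * 25
    r = r < tmp
    total = total * q
    return r

12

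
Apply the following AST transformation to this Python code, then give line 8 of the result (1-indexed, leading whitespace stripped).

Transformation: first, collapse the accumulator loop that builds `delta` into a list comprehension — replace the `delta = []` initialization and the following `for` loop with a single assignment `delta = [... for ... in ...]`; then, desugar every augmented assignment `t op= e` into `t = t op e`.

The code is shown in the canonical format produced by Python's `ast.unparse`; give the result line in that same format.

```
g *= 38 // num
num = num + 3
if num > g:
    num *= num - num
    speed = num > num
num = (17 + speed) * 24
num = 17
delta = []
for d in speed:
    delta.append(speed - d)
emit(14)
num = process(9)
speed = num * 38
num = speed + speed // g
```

Transformed code:
g = g * (38 // num)
num = num + 3
if num > g:
    num = num * (num - num)
    speed = num > num
num = (17 + speed) * 24
num = 17
delta = [speed - d for d in speed]
emit(14)
num = process(9)
speed = num * 38
num = speed + speed // g

delta = [speed - d for d in speed]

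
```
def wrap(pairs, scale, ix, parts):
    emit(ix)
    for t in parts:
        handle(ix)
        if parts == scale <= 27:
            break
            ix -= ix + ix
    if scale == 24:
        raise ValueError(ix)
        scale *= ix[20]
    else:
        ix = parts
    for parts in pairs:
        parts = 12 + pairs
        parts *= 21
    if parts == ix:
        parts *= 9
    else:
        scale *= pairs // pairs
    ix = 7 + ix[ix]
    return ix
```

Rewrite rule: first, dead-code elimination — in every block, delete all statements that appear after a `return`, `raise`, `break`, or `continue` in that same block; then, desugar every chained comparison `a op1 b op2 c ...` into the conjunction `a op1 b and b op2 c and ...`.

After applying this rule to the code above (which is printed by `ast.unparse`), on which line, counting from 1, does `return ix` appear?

Transformed code:
def wrap(pairs, scale, ix, parts):
    emit(ix)
    for t in parts:
        handle(ix)
        if parts == scale and scale <= 27:
            break
    if scale == 24:
        raise ValueError(ix)
    else:
        ix = parts
    for parts in pairs:
        parts = 12 + pairs
        parts *= 21
    if parts == ix:
        parts *= 9
    else:
        scale *= pairs // pairs
    ix = 7 + ix[ix]
    return ix

19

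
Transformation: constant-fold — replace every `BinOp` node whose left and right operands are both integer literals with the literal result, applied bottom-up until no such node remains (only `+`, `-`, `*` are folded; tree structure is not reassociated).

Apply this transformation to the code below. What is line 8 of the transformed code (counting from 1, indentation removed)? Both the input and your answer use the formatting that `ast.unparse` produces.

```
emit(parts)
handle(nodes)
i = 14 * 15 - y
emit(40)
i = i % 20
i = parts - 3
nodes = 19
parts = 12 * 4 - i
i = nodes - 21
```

parts = 48 - i

Transformed code:
emit(parts)
handle(nodes)
i = 210 - y
emit(40)
i = i % 20
i = parts - 3
nodes = 19
parts = 48 - i
i = nodes - 21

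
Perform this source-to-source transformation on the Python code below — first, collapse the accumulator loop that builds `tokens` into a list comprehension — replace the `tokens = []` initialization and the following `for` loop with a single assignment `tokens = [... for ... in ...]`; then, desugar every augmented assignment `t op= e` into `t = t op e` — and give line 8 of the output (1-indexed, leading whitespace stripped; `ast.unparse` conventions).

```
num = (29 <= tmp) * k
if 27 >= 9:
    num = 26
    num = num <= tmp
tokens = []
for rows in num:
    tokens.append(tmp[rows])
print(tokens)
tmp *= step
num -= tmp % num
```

num = num - tmp % num

Transformed code:
num = (29 <= tmp) * k
if 27 >= 9:
    num = 26
    num = num <= tmp
tokens = [tmp[rows] for rows in num]
print(tokens)
tmp = tmp * step
num = num - tmp % num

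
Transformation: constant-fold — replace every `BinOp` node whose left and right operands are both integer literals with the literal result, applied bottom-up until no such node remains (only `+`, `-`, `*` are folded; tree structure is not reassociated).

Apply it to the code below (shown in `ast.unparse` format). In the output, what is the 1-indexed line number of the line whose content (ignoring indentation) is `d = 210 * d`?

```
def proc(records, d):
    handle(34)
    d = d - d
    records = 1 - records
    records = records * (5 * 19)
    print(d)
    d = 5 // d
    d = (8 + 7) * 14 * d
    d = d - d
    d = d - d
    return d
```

8

Transformed code:
def proc(records, d):
    handle(34)
    d = d - d
    records = 1 - records
    records = records * 95
    print(d)
    d = 5 // d
    d = 210 * d
    d = d - d
    d = d - d
    return d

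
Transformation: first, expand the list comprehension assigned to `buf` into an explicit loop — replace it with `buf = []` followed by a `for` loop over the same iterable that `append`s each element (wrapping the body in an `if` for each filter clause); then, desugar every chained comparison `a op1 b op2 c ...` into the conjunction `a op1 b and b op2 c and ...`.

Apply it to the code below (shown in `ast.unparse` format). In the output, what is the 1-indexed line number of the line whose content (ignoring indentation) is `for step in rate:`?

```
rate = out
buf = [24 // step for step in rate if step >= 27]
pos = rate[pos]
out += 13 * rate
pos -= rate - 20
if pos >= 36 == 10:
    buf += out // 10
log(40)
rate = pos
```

Transformed code:
rate = out
buf = []
for step in rate:
    if step >= 27:
        buf.append(24 // step)
pos = rate[pos]
out += 13 * rate
pos -= rate - 20
if pos >= 36 and 36 == 10:
    buf += out // 10
log(40)
rate = pos

3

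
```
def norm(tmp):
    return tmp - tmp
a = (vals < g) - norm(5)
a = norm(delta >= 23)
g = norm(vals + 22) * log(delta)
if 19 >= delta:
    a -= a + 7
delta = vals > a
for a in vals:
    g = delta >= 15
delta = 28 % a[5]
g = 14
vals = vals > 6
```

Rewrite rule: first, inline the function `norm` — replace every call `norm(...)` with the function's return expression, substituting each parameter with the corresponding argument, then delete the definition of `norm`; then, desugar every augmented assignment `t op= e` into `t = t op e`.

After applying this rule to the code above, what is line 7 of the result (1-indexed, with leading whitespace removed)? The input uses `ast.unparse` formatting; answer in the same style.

for a in vals:

Transformed code:
a = (vals < g) - (5 - 5)
a = (delta >= 23) - (delta >= 23)
g = (vals + 22 - (vals + 22)) * log(delta)
if 19 >= delta:
    a = a - (a + 7)
delta = vals > a
for a in vals:
    g = delta >= 15
delta = 28 % a[5]
g = 14
vals = vals > 6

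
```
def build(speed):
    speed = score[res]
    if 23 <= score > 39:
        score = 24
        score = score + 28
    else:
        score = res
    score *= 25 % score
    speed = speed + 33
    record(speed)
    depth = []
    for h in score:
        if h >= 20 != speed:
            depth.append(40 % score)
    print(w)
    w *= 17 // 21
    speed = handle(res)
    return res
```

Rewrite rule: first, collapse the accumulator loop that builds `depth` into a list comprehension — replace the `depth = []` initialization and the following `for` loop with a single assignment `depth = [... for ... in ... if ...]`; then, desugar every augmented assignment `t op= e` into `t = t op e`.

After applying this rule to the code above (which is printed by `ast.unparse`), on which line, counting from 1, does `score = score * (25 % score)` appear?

8

Transformed code:
def build(speed):
    speed = score[res]
    if 23 <= score > 39:
        score = 24
        score = score + 28
    else:
        score = res
    score = score * (25 % score)
    speed = speed + 33
    record(speed)
    depth = [40 % score for h in score if h >= 20 != speed]
    print(w)
    w = w * (17 // 21)
    speed = handle(res)
    return res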